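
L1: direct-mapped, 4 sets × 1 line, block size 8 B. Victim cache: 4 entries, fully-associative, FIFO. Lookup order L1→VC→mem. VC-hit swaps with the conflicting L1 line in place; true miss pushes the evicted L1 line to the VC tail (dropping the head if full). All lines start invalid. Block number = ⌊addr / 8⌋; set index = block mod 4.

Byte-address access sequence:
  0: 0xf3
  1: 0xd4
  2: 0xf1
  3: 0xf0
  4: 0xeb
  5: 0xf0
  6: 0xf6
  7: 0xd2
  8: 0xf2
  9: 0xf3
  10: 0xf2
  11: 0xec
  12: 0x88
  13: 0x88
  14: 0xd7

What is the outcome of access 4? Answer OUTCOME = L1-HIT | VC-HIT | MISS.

  [0] addr=0xf3 blk=30 s=2: MISS | VC []
  [1] addr=0xd4 blk=26 s=2: MISS | VC [30]
  [2] addr=0xf1 blk=30 s=2: VC-HIT | VC [26]
  [3] addr=0xf0 blk=30 s=2: L1-HIT | VC [26]
  [4] addr=0xeb blk=29 s=1: MISS | VC [26]
  [5] addr=0xf0 blk=30 s=2: L1-HIT | VC [26]
  [6] addr=0xf6 blk=30 s=2: L1-HIT | VC [26]
  [7] addr=0xd2 blk=26 s=2: VC-HIT | VC [30]
  [8] addr=0xf2 blk=30 s=2: VC-HIT | VC [26]
  [9] addr=0xf3 blk=30 s=2: L1-HIT | VC [26]
  [10] addr=0xf2 blk=30 s=2: L1-HIT | VC [26]
  [11] addr=0xec blk=29 s=1: L1-HIT | VC [26]
  [12] addr=0x88 blk=17 s=1: MISS | VC [26, 29]
  [13] addr=0x88 blk=17 s=1: L1-HIT | VC [26, 29]
  [14] addr=0xd7 blk=26 s=2: VC-HIT | VC [30, 29]

OUTCOME = MISS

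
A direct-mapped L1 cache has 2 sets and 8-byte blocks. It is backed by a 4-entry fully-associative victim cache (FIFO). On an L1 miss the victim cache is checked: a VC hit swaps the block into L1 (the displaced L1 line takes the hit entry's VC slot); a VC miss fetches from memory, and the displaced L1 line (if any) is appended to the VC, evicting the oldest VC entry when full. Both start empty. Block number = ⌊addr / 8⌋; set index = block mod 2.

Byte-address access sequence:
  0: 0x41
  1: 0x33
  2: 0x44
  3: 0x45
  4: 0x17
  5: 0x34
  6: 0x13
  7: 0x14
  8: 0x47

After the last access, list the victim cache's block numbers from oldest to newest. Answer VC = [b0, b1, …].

VC = [6, 2]

0: 0x41 (blk 8, set 0) → MISS  vc=[]
1: 0x33 (blk 6, set 0) → MISS  vc=[8]
2: 0x44 (blk 8, set 0) → VC-HIT  vc=[6]
3: 0x45 (blk 8, set 0) → L1-HIT  vc=[6]
4: 0x17 (blk 2, set 0) → MISS  vc=[6, 8]
5: 0x34 (blk 6, set 0) → VC-HIT  vc=[2, 8]
6: 0x13 (blk 2, set 0) → VC-HIT  vc=[6, 8]
7: 0x14 (blk 2, set 0) → L1-HIT  vc=[6, 8]
8: 0x47 (blk 8, set 0) → VC-HIT  vc=[6, 2]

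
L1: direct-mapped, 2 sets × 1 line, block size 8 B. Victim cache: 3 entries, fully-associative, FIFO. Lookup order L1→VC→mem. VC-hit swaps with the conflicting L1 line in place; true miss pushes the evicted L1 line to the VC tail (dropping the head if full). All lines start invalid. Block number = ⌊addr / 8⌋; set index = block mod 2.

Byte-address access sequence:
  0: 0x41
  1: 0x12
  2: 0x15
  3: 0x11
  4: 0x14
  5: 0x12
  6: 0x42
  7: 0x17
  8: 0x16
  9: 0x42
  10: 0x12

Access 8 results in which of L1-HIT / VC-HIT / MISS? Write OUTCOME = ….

#0 0x41→b8/s0 MISS; vc=[]
#1 0x12→b2/s0 MISS; vc=[8]
#2 0x15→b2/s0 L1-HIT; vc=[8]
#3 0x11→b2/s0 L1-HIT; vc=[8]
#4 0x14→b2/s0 L1-HIT; vc=[8]
#5 0x12→b2/s0 L1-HIT; vc=[8]
#6 0x42→b8/s0 VC-HIT; vc=[2]
#7 0x17→b2/s0 VC-HIT; vc=[8]
#8 0x16→b2/s0 L1-HIT; vc=[8]
#9 0x42→b8/s0 VC-HIT; vc=[2]
#10 0x12→b2/s0 VC-HIT; vc=[8]

OUTCOME = L1-HIT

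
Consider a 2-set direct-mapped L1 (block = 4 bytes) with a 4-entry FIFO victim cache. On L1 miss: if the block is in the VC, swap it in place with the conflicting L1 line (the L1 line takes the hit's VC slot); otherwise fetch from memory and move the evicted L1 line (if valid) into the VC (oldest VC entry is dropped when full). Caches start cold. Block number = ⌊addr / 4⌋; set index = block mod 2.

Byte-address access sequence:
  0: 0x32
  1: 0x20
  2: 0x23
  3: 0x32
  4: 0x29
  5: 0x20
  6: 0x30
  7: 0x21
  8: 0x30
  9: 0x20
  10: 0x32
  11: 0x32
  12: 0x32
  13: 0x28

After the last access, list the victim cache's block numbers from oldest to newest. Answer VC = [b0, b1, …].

VC = [12, 8]

  [0] addr=0x32 blk=12 s=0: MISS | VC []
  [1] addr=0x20 blk=8 s=0: MISS | VC [12]
  [2] addr=0x23 blk=8 s=0: L1-HIT | VC [12]
  [3] addr=0x32 blk=12 s=0: VC-HIT | VC [8]
  [4] addr=0x29 blk=10 s=0: MISS | VC [8, 12]
  [5] addr=0x20 blk=8 s=0: VC-HIT | VC [10, 12]
  [6] addr=0x30 blk=12 s=0: VC-HIT | VC [10, 8]
  [7] addr=0x21 blk=8 s=0: VC-HIT | VC [10, 12]
  [8] addr=0x30 blk=12 s=0: VC-HIT | VC [10, 8]
  [9] addr=0x20 blk=8 s=0: VC-HIT | VC [10, 12]
  [10] addr=0x32 blk=12 s=0: VC-HIT | VC [10, 8]
  [11] addr=0x32 blk=12 s=0: L1-HIT | VC [10, 8]
  [12] addr=0x32 blk=12 s=0: L1-HIT | VC [10, 8]
  [13] addr=0x28 blk=10 s=0: VC-HIT | VC [12, 8]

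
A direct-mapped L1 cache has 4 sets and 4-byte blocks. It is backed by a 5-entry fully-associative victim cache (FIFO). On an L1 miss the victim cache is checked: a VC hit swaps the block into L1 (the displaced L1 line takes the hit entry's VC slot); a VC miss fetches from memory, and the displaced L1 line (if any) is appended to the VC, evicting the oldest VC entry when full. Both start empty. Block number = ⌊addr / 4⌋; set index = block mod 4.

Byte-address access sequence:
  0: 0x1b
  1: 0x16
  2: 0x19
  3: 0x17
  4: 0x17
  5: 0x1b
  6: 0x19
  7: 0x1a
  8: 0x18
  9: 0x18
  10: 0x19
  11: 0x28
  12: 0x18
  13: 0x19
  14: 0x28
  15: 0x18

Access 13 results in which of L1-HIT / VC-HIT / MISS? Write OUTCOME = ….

OUTCOME = L1-HIT

0: 0x1b (blk 6, set 2) → MISS  vc=[]
1: 0x16 (blk 5, set 1) → MISS  vc=[]
2: 0x19 (blk 6, set 2) → L1-HIT  vc=[]
3: 0x17 (blk 5, set 1) → L1-HIT  vc=[]
4: 0x17 (blk 5, set 1) → L1-HIT  vc=[]
5: 0x1b (blk 6, set 2) → L1-HIT  vc=[]
6: 0x19 (blk 6, set 2) → L1-HIT  vc=[]
7: 0x1a (blk 6, set 2) → L1-HIT  vc=[]
8: 0x18 (blk 6, set 2) → L1-HIT  vc=[]
9: 0x18 (blk 6, set 2) → L1-HIT  vc=[]
10: 0x19 (blk 6, set 2) → L1-HIT  vc=[]
11: 0x28 (blk 10, set 2) → MISS  vc=[6]
12: 0x18 (blk 6, set 2) → VC-HIT  vc=[10]
13: 0x19 (blk 6, set 2) → L1-HIT  vc=[10]
14: 0x28 (blk 10, set 2) → VC-HIT  vc=[6]
15: 0x18 (blk 6, set 2) → VC-HIT  vc=[10]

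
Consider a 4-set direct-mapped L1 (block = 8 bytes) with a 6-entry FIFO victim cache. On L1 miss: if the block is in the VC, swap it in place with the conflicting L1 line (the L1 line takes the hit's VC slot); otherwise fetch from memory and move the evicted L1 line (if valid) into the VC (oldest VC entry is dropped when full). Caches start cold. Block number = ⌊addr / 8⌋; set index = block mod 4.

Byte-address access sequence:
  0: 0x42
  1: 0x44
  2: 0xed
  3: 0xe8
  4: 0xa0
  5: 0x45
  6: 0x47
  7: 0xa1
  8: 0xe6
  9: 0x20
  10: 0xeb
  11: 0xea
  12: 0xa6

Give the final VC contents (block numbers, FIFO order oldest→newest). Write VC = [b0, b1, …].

VC = [8, 4, 28]

  [0] addr=0x42 blk=8 s=0: MISS | VC []
  [1] addr=0x44 blk=8 s=0: L1-HIT | VC []
  [2] addr=0xed blk=29 s=1: MISS | VC []
  [3] addr=0xe8 blk=29 s=1: L1-HIT | VC []
  [4] addr=0xa0 blk=20 s=0: MISS | VC [8]
  [5] addr=0x45 blk=8 s=0: VC-HIT | VC [20]
  [6] addr=0x47 blk=8 s=0: L1-HIT | VC [20]
  [7] addr=0xa1 blk=20 s=0: VC-HIT | VC [8]
  [8] addr=0xe6 blk=28 s=0: MISS | VC [8, 20]
  [9] addr=0x20 blk=4 s=0: MISS | VC [8, 20, 28]
  [10] addr=0xeb blk=29 s=1: L1-HIT | VC [8, 20, 28]
  [11] addr=0xea blk=29 s=1: L1-HIT | VC [8, 20, 28]
  [12] addr=0xa6 blk=20 s=0: VC-HIT | VC [8, 4, 28]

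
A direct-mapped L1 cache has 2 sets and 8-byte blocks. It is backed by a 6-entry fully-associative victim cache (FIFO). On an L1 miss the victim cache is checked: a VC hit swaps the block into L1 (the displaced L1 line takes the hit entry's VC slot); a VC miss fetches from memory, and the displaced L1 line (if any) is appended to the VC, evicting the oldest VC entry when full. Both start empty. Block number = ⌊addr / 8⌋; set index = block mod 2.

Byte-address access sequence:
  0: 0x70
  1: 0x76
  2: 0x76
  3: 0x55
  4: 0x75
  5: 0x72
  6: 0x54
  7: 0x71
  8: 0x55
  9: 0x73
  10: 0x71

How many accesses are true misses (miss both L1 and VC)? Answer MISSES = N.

0: 0x70 (blk 14, set 0) → MISS  vc=[]
1: 0x76 (blk 14, set 0) → L1-HIT  vc=[]
2: 0x76 (blk 14, set 0) → L1-HIT  vc=[]
3: 0x55 (blk 10, set 0) → MISS  vc=[14]
4: 0x75 (blk 14, set 0) → VC-HIT  vc=[10]
5: 0x72 (blk 14, set 0) → L1-HIT  vc=[10]
6: 0x54 (blk 10, set 0) → VC-HIT  vc=[14]
7: 0x71 (blk 14, set 0) → VC-HIT  vc=[10]
8: 0x55 (blk 10, set 0) → VC-HIT  vc=[14]
9: 0x73 (blk 14, set 0) → VC-HIT  vc=[10]
10: 0x71 (blk 14, set 0) → L1-HIT  vc=[10]

MISSES = 2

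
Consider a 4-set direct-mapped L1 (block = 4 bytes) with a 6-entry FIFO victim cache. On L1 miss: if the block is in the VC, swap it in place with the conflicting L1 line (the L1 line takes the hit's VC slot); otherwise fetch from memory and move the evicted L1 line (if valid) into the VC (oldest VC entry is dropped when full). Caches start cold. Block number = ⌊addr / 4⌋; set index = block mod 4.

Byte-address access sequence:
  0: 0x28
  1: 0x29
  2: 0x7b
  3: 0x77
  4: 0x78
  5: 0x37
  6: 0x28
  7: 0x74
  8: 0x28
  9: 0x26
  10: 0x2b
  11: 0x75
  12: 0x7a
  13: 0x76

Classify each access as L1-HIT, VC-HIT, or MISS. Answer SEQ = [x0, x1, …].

  [0] addr=0x28 blk=10 s=2: MISS | VC []
  [1] addr=0x29 blk=10 s=2: L1-HIT | VC []
  [2] addr=0x7b blk=30 s=2: MISS | VC [10]
  [3] addr=0x77 blk=29 s=1: MISS | VC [10]
  [4] addr=0x78 blk=30 s=2: L1-HIT | VC [10]
  [5] addr=0x37 blk=13 s=1: MISS | VC [10, 29]
  [6] addr=0x28 blk=10 s=2: VC-HIT | VC [30, 29]
  [7] addr=0x74 blk=29 s=1: VC-HIT | VC [30, 13]
  [8] addr=0x28 blk=10 s=2: L1-HIT | VC [30, 13]
  [9] addr=0x26 blk=9 s=1: MISS | VC [30, 13, 29]
  [10] addr=0x2b blk=10 s=2: L1-HIT | VC [30, 13, 29]
  [11] addr=0x75 blk=29 s=1: VC-HIT | VC [30, 13, 9]
  [12] addr=0x7a blk=30 s=2: VC-HIT | VC [10, 13, 9]
  [13] addr=0x76 blk=29 s=1: L1-HIT | VC [10, 13, 9]

SEQ = [MISS, L1-HIT, MISS, MISS, L1-HIT, MISS, VC-HIT, VC-HIT, L1-HIT, MISS, L1-HIT, VC-HIT, VC-HIT, L1-HIT]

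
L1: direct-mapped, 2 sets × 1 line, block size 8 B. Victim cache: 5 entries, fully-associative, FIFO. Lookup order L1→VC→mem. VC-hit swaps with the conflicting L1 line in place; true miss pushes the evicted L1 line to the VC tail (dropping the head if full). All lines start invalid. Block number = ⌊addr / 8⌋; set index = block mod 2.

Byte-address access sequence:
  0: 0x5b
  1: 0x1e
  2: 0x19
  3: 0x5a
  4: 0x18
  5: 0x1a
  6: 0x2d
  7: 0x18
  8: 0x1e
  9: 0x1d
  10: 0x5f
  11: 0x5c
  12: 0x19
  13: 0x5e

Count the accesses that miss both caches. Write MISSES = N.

  [0] addr=0x5b blk=11 s=1: MISS | VC []
  [1] addr=0x1e blk=3 s=1: MISS | VC [11]
  [2] addr=0x19 blk=3 s=1: L1-HIT | VC [11]
  [3] addr=0x5a blk=11 s=1: VC-HIT | VC [3]
  [4] addr=0x18 blk=3 s=1: VC-HIT | VC [11]
  [5] addr=0x1a blk=3 s=1: L1-HIT | VC [11]
  [6] addr=0x2d blk=5 s=1: MISS | VC [11, 3]
  [7] addr=0x18 blk=3 s=1: VC-HIT | VC [11, 5]
  [8] addr=0x1e blk=3 s=1: L1-HIT | VC [11, 5]
  [9] addr=0x1d blk=3 s=1: L1-HIT | VC [11, 5]
  [10] addr=0x5f blk=11 s=1: VC-HIT | VC [3, 5]
  [11] addr=0x5c blk=11 s=1: L1-HIT | VC [3, 5]
  [12] addr=0x19 blk=3 s=1: VC-HIT | VC [11, 5]
  [13] addr=0x5e blk=11 s=1: VC-HIT | VC [3, 5]

MISSES = 3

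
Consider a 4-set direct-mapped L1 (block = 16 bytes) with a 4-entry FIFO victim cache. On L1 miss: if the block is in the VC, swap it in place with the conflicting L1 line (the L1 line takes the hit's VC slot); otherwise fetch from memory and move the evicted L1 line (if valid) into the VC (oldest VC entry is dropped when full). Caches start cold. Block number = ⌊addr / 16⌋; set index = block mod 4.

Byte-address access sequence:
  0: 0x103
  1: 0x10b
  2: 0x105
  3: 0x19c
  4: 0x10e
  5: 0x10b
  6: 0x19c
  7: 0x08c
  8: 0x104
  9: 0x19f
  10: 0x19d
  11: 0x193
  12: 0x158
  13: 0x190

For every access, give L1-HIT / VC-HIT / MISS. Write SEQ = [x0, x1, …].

#0 0x103→b16/s0 MISS; vc=[]
#1 0x10b→b16/s0 L1-HIT; vc=[]
#2 0x105→b16/s0 L1-HIT; vc=[]
#3 0x19c→b25/s1 MISS; vc=[]
#4 0x10e→b16/s0 L1-HIT; vc=[]
#5 0x10b→b16/s0 L1-HIT; vc=[]
#6 0x19c→b25/s1 L1-HIT; vc=[]
#7 0x8c→b8/s0 MISS; vc=[16]
#8 0x104→b16/s0 VC-HIT; vc=[8]
#9 0x19f→b25/s1 L1-HIT; vc=[8]
#10 0x19d→b25/s1 L1-HIT; vc=[8]
#11 0x193→b25/s1 L1-HIT; vc=[8]
#12 0x158→b21/s1 MISS; vc=[8,25]
#13 0x190→b25/s1 VC-HIT; vc=[8,21]

SEQ = [MISS, L1-HIT, L1-HIT, MISS, L1-HIT, L1-HIT, L1-HIT, MISS, VC-HIT, L1-HIT, L1-HIT, L1-HIT, MISS, VC-HIT]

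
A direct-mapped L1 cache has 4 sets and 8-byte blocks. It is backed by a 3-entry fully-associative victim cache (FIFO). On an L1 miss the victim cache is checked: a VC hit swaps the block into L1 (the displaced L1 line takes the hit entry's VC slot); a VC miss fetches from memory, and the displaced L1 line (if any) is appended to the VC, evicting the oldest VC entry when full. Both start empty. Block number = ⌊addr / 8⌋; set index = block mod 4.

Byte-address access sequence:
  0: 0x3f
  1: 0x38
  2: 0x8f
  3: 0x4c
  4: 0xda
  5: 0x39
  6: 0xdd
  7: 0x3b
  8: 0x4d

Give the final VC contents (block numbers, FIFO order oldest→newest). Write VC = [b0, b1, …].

VC = [17, 27]

#0 0x3f→b7/s3 MISS; vc=[]
#1 0x38→b7/s3 L1-HIT; vc=[]
#2 0x8f→b17/s1 MISS; vc=[]
#3 0x4c→b9/s1 MISS; vc=[17]
#4 0xda→b27/s3 MISS; vc=[17,7]
#5 0x39→b7/s3 VC-HIT; vc=[17,27]
#6 0xdd→b27/s3 VC-HIT; vc=[17,7]
#7 0x3b→b7/s3 VC-HIT; vc=[17,27]
#8 0x4d→b9/s1 L1-HIT; vc=[17,27]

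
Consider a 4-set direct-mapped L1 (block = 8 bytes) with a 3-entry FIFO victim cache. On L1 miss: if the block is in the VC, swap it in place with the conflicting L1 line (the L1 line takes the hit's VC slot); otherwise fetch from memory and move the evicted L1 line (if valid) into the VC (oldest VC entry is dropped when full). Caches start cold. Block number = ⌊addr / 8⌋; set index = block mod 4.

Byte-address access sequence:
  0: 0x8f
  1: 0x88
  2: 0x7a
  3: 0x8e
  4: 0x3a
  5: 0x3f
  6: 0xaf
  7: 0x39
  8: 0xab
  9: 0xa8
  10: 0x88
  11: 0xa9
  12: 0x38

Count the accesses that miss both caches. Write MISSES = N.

MISSES = 4

0: 0x8f (blk 17, set 1) → MISS  vc=[]
1: 0x88 (blk 17, set 1) → L1-HIT  vc=[]
2: 0x7a (blk 15, set 3) → MISS  vc=[]
3: 0x8e (blk 17, set 1) → L1-HIT  vc=[]
4: 0x3a (blk 7, set 3) → MISS  vc=[15]
5: 0x3f (blk 7, set 3) → L1-HIT  vc=[15]
6: 0xaf (blk 21, set 1) → MISS  vc=[15, 17]
7: 0x39 (blk 7, set 3) → L1-HIT  vc=[15, 17]
8: 0xab (blk 21, set 1) → L1-HIT  vc=[15, 17]
9: 0xa8 (blk 21, set 1) → L1-HIT  vc=[15, 17]
10: 0x88 (blk 17, set 1) → VC-HIT  vc=[15, 21]
11: 0xa9 (blk 21, set 1) → VC-HIT  vc=[15, 17]
12: 0x38 (blk 7, set 3) → L1-HIT  vc=[15, 17]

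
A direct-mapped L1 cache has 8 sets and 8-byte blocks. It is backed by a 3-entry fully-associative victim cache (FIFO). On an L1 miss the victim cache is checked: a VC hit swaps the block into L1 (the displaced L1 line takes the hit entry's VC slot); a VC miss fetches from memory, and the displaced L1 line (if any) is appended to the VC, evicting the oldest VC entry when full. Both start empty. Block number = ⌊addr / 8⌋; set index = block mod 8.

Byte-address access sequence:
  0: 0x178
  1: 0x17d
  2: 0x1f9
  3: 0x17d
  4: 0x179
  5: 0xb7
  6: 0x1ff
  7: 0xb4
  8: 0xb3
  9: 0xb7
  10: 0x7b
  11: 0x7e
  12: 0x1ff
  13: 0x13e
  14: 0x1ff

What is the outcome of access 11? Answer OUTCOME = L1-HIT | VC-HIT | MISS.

  [0] addr=0x178 blk=47 s=7: MISS | VC []
  [1] addr=0x17d blk=47 s=7: L1-HIT | VC []
  [2] addr=0x1f9 blk=63 s=7: MISS | VC [47]
  [3] addr=0x17d blk=47 s=7: VC-HIT | VC [63]
  [4] addr=0x179 blk=47 s=7: L1-HIT | VC [63]
  [5] addr=0xb7 blk=22 s=6: MISS | VC [63]
  [6] addr=0x1ff blk=63 s=7: VC-HIT | VC [47]
  [7] addr=0xb4 blk=22 s=6: L1-HIT | VC [47]
  [8] addr=0xb3 blk=22 s=6: L1-HIT | VC [47]
  [9] addr=0xb7 blk=22 s=6: L1-HIT | VC [47]
  [10] addr=0x7b blk=15 s=7: MISS | VC [47, 63]
  [11] addr=0x7e blk=15 s=7: L1-HIT | VC [47, 63]
  [12] addr=0x1ff blk=63 s=7: VC-HIT | VC [47, 15]
  [13] addr=0x13e blk=39 s=7: MISS | VC [47, 15, 63]
  [14] addr=0x1ff blk=63 s=7: VC-HIT | VC [47, 15, 39]

OUTCOME = L1-HIT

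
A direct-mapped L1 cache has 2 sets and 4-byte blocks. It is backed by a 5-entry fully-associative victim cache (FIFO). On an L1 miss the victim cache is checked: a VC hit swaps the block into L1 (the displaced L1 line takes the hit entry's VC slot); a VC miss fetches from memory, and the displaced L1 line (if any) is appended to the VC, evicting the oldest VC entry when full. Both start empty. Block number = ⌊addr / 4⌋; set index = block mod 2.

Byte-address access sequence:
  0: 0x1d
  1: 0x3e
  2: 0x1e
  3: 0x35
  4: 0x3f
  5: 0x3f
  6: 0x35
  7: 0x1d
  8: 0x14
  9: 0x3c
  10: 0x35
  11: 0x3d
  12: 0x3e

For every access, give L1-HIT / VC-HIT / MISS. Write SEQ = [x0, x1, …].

  [0] addr=0x1d blk=7 s=1: MISS | VC []
  [1] addr=0x3e blk=15 s=1: MISS | VC [7]
  [2] addr=0x1e blk=7 s=1: VC-HIT | VC [15]
  [3] addr=0x35 blk=13 s=1: MISS | VC [15, 7]
  [4] addr=0x3f blk=15 s=1: VC-HIT | VC [13, 7]
  [5] addr=0x3f blk=15 s=1: L1-HIT | VC [13, 7]
  [6] addr=0x35 blk=13 s=1: VC-HIT | VC [15, 7]
  [7] addr=0x1d blk=7 s=1: VC-HIT | VC [15, 13]
  [8] addr=0x14 blk=5 s=1: MISS | VC [15, 13, 7]
  [9] addr=0x3c blk=15 s=1: VC-HIT | VC [5, 13, 7]
  [10] addr=0x35 blk=13 s=1: VC-HIT | VC [5, 15, 7]
  [11] addr=0x3d blk=15 s=1: VC-HIT | VC [5, 13, 7]
  [12] addr=0x3e blk=15 s=1: L1-HIT | VC [5, 13, 7]

SEQ = [MISS, MISS, VC-HIT, MISS, VC-HIT, L1-HIT, VC-HIT, VC-HIT, MISS, VC-HIT, VC-HIT, VC-HIT, L1-HIT]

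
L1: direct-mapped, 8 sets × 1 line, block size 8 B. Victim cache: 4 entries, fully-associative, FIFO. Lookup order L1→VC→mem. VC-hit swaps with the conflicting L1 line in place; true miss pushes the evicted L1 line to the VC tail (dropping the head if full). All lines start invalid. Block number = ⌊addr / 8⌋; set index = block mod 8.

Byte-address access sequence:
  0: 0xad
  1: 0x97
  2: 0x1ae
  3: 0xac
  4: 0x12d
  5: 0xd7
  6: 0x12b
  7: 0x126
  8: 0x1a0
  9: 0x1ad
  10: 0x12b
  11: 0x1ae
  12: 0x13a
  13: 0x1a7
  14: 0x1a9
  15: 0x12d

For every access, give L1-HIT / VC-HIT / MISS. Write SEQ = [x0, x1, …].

SEQ = [MISS, MISS, MISS, VC-HIT, MISS, MISS, L1-HIT, MISS, MISS, VC-HIT, VC-HIT, VC-HIT, MISS, L1-HIT, L1-HIT, VC-HIT]

  [0] addr=0xad blk=21 s=5: MISS | VC []
  [1] addr=0x97 blk=18 s=2: MISS | VC []
  [2] addr=0x1ae blk=53 s=5: MISS | VC [21]
  [3] addr=0xac blk=21 s=5: VC-HIT | VC [53]
  [4] addr=0x12d blk=37 s=5: MISS | VC [53, 21]
  [5] addr=0xd7 blk=26 s=2: MISS | VC [53, 21, 18]
  [6] addr=0x12b blk=37 s=5: L1-HIT | VC [53, 21, 18]
  [7] addr=0x126 blk=36 s=4: MISS | VC [53, 21, 18]
  [8] addr=0x1a0 blk=52 s=4: MISS | VC [53, 21, 18, 36]
  [9] addr=0x1ad blk=53 s=5: VC-HIT | VC [37, 21, 18, 36]
  [10] addr=0x12b blk=37 s=5: VC-HIT | VC [53, 21, 18, 36]
  [11] addr=0x1ae blk=53 s=5: VC-HIT | VC [37, 21, 18, 36]
  [12] addr=0x13a blk=39 s=7: MISS | VC [37, 21, 18, 36]
  [13] addr=0x1a7 blk=52 s=4: L1-HIT | VC [37, 21, 18, 36]
  [14] addr=0x1a9 blk=53 s=5: L1-HIT | VC [37, 21, 18, 36]
  [15] addr=0x12d blk=37 s=5: VC-HIT | VC [53, 21, 18, 36]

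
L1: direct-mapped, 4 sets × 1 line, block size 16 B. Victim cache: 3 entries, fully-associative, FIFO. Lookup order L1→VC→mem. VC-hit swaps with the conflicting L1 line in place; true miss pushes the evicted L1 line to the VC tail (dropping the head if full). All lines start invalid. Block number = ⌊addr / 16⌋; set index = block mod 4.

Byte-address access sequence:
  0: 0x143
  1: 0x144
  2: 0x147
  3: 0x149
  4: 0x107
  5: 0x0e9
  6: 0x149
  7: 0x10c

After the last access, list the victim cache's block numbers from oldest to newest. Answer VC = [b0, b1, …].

VC = [20]

  [0] addr=0x143 blk=20 s=0: MISS | VC []
  [1] addr=0x144 blk=20 s=0: L1-HIT | VC []
  [2] addr=0x147 blk=20 s=0: L1-HIT | VC []
  [3] addr=0x149 blk=20 s=0: L1-HIT | VC []
  [4] addr=0x107 blk=16 s=0: MISS | VC [20]
  [5] addr=0xe9 blk=14 s=2: MISS | VC [20]
  [6] addr=0x149 blk=20 s=0: VC-HIT | VC [16]
  [7] addr=0x10c blk=16 s=0: VC-HIT | VC [20]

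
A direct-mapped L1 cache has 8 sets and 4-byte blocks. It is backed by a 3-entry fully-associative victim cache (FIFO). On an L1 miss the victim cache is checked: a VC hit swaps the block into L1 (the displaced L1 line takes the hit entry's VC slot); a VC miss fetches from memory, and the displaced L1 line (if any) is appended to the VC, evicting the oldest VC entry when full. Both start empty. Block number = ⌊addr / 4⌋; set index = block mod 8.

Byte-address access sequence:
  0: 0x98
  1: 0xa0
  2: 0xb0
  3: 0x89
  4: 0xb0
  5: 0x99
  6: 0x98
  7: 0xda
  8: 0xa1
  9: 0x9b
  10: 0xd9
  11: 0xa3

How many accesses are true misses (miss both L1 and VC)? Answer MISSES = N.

MISSES = 5

#0 0x98→b38/s6 MISS; vc=[]
#1 0xa0→b40/s0 MISS; vc=[]
#2 0xb0→b44/s4 MISS; vc=[]
#3 0x89→b34/s2 MISS; vc=[]
#4 0xb0→b44/s4 L1-HIT; vc=[]
#5 0x99→b38/s6 L1-HIT; vc=[]
#6 0x98→b38/s6 L1-HIT; vc=[]
#7 0xda→b54/s6 MISS; vc=[38]
#8 0xa1→b40/s0 L1-HIT; vc=[38]
#9 0x9b→b38/s6 VC-HIT; vc=[54]
#10 0xd9→b54/s6 VC-HIT; vc=[38]
#11 0xa3→b40/s0 L1-HIT; vc=[38]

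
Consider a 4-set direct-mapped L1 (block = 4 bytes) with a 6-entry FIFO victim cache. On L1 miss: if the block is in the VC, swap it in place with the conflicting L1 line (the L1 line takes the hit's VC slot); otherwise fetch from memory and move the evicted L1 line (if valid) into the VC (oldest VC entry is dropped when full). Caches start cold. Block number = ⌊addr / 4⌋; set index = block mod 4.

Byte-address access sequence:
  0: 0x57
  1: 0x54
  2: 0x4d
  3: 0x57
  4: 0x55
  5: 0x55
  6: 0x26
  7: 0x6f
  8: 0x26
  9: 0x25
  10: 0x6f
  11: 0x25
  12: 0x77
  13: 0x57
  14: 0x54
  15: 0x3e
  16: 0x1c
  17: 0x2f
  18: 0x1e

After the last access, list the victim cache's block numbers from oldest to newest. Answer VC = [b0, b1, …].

VC = [29, 19, 9, 27, 15, 11]

0: 0x57 (blk 21, set 1) → MISS  vc=[]
1: 0x54 (blk 21, set 1) → L1-HIT  vc=[]
2: 0x4d (blk 19, set 3) → MISS  vc=[]
3: 0x57 (blk 21, set 1) → L1-HIT  vc=[]
4: 0x55 (blk 21, set 1) → L1-HIT  vc=[]
5: 0x55 (blk 21, set 1) → L1-HIT  vc=[]
6: 0x26 (blk 9, set 1) → MISS  vc=[21]
7: 0x6f (blk 27, set 3) → MISS  vc=[21, 19]
8: 0x26 (blk 9, set 1) → L1-HIT  vc=[21, 19]
9: 0x25 (blk 9, set 1) → L1-HIT  vc=[21, 19]
10: 0x6f (blk 27, set 3) → L1-HIT  vc=[21, 19]
11: 0x25 (blk 9, set 1) → L1-HIT  vc=[21, 19]
12: 0x77 (blk 29, set 1) → MISS  vc=[21, 19, 9]
13: 0x57 (blk 21, set 1) → VC-HIT  vc=[29, 19, 9]
14: 0x54 (blk 21, set 1) → L1-HIT  vc=[29, 19, 9]
15: 0x3e (blk 15, set 3) → MISS  vc=[29, 19, 9, 27]
16: 0x1c (blk 7, set 3) → MISS  vc=[29, 19, 9, 27, 15]
17: 0x2f (blk 11, set 3) → MISS  vc=[29, 19, 9, 27, 15, 7]
18: 0x1e (blk 7, set 3) → VC-HIT  vc=[29, 19, 9, 27, 15, 11]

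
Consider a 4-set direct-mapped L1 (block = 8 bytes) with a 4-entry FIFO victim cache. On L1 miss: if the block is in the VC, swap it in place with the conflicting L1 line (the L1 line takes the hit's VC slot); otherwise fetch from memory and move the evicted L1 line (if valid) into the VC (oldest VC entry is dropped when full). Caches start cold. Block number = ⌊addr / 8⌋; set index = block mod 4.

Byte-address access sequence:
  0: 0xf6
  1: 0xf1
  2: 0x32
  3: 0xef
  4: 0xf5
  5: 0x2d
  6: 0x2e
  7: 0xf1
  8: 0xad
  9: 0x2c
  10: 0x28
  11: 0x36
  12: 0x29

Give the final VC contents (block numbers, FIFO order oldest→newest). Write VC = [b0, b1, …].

  [0] addr=0xf6 blk=30 s=2: MISS | VC []
  [1] addr=0xf1 blk=30 s=2: L1-HIT | VC []
  [2] addr=0x32 blk=6 s=2: MISS | VC [30]
  [3] addr=0xef blk=29 s=1: MISS | VC [30]
  [4] addr=0xf5 blk=30 s=2: VC-HIT | VC [6]
  [5] addr=0x2d blk=5 s=1: MISS | VC [6, 29]
  [6] addr=0x2e blk=5 s=1: L1-HIT | VC [6, 29]
  [7] addr=0xf1 blk=30 s=2: L1-HIT | VC [6, 29]
  [8] addr=0xad blk=21 s=1: MISS | VC [6, 29, 5]
  [9] addr=0x2c blk=5 s=1: VC-HIT | VC [6, 29, 21]
  [10] addr=0x28 blk=5 s=1: L1-HIT | VC [6, 29, 21]
  [11] addr=0x36 blk=6 s=2: VC-HIT | VC [30, 29, 21]
  [12] addr=0x29 blk=5 s=1: L1-HIT | VC [30, 29, 21]

VC = [30, 29, 21]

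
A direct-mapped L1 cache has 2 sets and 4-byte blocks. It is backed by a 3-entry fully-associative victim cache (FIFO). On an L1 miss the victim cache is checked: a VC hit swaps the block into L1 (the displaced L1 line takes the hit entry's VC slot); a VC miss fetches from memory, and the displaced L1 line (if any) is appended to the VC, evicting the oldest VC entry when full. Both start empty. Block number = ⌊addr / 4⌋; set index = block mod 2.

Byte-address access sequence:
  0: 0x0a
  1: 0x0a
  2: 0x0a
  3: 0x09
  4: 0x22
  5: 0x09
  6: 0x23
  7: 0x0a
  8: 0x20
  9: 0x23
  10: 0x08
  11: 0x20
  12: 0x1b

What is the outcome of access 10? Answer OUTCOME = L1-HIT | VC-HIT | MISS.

OUTCOME = VC-HIT

0: 0xa (blk 2, set 0) → MISS  vc=[]
1: 0xa (blk 2, set 0) → L1-HIT  vc=[]
2: 0xa (blk 2, set 0) → L1-HIT  vc=[]
3: 0x9 (blk 2, set 0) → L1-HIT  vc=[]
4: 0x22 (blk 8, set 0) → MISS  vc=[2]
5: 0x9 (blk 2, set 0) → VC-HIT  vc=[8]
6: 0x23 (blk 8, set 0) → VC-HIT  vc=[2]
7: 0xa (blk 2, set 0) → VC-HIT  vc=[8]
8: 0x20 (blk 8, set 0) → VC-HIT  vc=[2]
9: 0x23 (blk 8, set 0) → L1-HIT  vc=[2]
10: 0x8 (blk 2, set 0) → VC-HIT  vc=[8]
11: 0x20 (blk 8, set 0) → VC-HIT  vc=[2]
12: 0x1b (blk 6, set 0) → MISS  vc=[2, 8]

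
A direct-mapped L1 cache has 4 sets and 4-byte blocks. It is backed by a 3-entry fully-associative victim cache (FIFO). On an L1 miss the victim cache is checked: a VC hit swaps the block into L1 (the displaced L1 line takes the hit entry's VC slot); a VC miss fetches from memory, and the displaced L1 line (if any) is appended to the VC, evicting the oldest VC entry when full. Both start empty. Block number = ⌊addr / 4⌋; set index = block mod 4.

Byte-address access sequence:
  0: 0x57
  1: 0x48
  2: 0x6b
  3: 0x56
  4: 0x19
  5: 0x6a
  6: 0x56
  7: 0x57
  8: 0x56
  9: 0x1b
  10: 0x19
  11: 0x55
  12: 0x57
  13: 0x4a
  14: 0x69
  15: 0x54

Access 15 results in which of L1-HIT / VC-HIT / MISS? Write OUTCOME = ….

  [0] addr=0x57 blk=21 s=1: MISS | VC []
  [1] addr=0x48 blk=18 s=2: MISS | VC []
  [2] addr=0x6b blk=26 s=2: MISS | VC [18]
  [3] addr=0x56 blk=21 s=1: L1-HIT | VC [18]
  [4] addr=0x19 blk=6 s=2: MISS | VC [18, 26]
  [5] addr=0x6a blk=26 s=2: VC-HIT | VC [18, 6]
  [6] addr=0x56 blk=21 s=1: L1-HIT | VC [18, 6]
  [7] addr=0x57 blk=21 s=1: L1-HIT | VC [18, 6]
  [8] addr=0x56 blk=21 s=1: L1-HIT | VC [18, 6]
  [9] addr=0x1b blk=6 s=2: VC-HIT | VC [18, 26]
  [10] addr=0x19 blk=6 s=2: L1-HIT | VC [18, 26]
  [11] addr=0x55 blk=21 s=1: L1-HIT | VC [18, 26]
  [12] addr=0x57 blk=21 s=1: L1-HIT | VC [18, 26]
  [13] addr=0x4a blk=18 s=2: VC-HIT | VC [6, 26]
  [14] addr=0x69 blk=26 s=2: VC-HIT | VC [6, 18]
  [15] addr=0x54 blk=21 s=1: L1-HIT | VC [6, 18]

OUTCOME = L1-HIT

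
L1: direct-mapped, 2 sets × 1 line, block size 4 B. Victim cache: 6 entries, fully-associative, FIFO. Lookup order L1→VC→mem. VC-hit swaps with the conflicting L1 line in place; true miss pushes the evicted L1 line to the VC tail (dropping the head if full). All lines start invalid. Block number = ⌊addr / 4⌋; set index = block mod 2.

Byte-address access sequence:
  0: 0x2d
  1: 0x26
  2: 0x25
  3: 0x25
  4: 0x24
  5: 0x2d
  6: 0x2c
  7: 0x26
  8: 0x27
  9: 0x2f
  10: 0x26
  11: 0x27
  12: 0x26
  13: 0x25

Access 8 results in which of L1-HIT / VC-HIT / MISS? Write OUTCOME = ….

OUTCOME = L1-HIT

0: 0x2d (blk 11, set 1) → MISS  vc=[]
1: 0x26 (blk 9, set 1) → MISS  vc=[11]
2: 0x25 (blk 9, set 1) → L1-HIT  vc=[11]
3: 0x25 (blk 9, set 1) → L1-HIT  vc=[11]
4: 0x24 (blk 9, set 1) → L1-HIT  vc=[11]
5: 0x2d (blk 11, set 1) → VC-HIT  vc=[9]
6: 0x2c (blk 11, set 1) → L1-HIT  vc=[9]
7: 0x26 (blk 9, set 1) → VC-HIT  vc=[11]
8: 0x27 (blk 9, set 1) → L1-HIT  vc=[11]
9: 0x2f (blk 11, set 1) → VC-HIT  vc=[9]
10: 0x26 (blk 9, set 1) → VC-HIT  vc=[11]
11: 0x27 (blk 9, set 1) → L1-HIT  vc=[11]
12: 0x26 (blk 9, set 1) → L1-HIT  vc=[11]
13: 0x25 (blk 9, set 1) → L1-HIT  vc=[11]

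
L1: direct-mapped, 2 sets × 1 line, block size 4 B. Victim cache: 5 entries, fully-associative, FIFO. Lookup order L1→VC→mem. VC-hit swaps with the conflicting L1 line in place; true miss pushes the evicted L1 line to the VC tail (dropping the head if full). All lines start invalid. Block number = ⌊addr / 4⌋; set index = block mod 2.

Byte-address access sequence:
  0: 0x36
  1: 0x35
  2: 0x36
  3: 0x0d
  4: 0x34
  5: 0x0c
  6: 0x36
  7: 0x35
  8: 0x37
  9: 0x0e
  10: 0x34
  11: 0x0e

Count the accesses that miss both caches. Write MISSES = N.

0: 0x36 (blk 13, set 1) → MISS  vc=[]
1: 0x35 (blk 13, set 1) → L1-HIT  vc=[]
2: 0x36 (blk 13, set 1) → L1-HIT  vc=[]
3: 0xd (blk 3, set 1) → MISS  vc=[13]
4: 0x34 (blk 13, set 1) → VC-HIT  vc=[3]
5: 0xc (blk 3, set 1) → VC-HIT  vc=[13]
6: 0x36 (blk 13, set 1) → VC-HIT  vc=[3]
7: 0x35 (blk 13, set 1) → L1-HIT  vc=[3]
8: 0x37 (blk 13, set 1) → L1-HIT  vc=[3]
9: 0xe (blk 3, set 1) → VC-HIT  vc=[13]
10: 0x34 (blk 13, set 1) → VC-HIT  vc=[3]
11: 0xe (blk 3, set 1) → VC-HIT  vc=[13]

MISSES = 2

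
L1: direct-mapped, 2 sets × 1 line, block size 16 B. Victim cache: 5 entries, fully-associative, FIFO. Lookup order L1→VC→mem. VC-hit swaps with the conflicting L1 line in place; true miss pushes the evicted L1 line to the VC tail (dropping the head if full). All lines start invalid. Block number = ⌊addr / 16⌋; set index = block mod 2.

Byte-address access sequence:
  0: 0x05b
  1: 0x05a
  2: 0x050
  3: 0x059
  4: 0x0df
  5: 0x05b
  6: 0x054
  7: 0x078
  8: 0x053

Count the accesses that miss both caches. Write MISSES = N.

MISSES = 3

  [0] addr=0x5b blk=5 s=1: MISS | VC []
  [1] addr=0x5a blk=5 s=1: L1-HIT | VC []
  [2] addr=0x50 blk=5 s=1: L1-HIT | VC []
  [3] addr=0x59 blk=5 s=1: L1-HIT | VC []
  [4] addr=0xdf blk=13 s=1: MISS | VC [5]
  [5] addr=0x5b blk=5 s=1: VC-HIT | VC [13]
  [6] addr=0x54 blk=5 s=1: L1-HIT | VC [13]
  [7] addr=0x78 blk=7 s=1: MISS | VC [13, 5]
  [8] addr=0x53 blk=5 s=1: VC-HIT | VC [13, 7]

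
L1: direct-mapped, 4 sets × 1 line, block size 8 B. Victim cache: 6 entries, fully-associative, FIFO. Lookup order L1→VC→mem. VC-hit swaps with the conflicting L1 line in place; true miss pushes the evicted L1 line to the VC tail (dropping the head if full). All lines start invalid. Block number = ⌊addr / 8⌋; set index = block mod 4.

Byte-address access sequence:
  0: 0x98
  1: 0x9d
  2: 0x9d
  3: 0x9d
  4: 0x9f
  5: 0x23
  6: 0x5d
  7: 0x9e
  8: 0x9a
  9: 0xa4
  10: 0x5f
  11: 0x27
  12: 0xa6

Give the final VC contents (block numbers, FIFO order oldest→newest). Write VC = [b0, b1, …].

VC = [19, 4]

#0 0x98→b19/s3 MISS; vc=[]
#1 0x9d→b19/s3 L1-HIT; vc=[]
#2 0x9d→b19/s3 L1-HIT; vc=[]
#3 0x9d→b19/s3 L1-HIT; vc=[]
#4 0x9f→b19/s3 L1-HIT; vc=[]
#5 0x23→b4/s0 MISS; vc=[]
#6 0x5d→b11/s3 MISS; vc=[19]
#7 0x9e→b19/s3 VC-HIT; vc=[11]
#8 0x9a→b19/s3 L1-HIT; vc=[11]
#9 0xa4→b20/s0 MISS; vc=[11,4]
#10 0x5f→b11/s3 VC-HIT; vc=[19,4]
#11 0x27→b4/s0 VC-HIT; vc=[19,20]
#12 0xa6→b20/s0 VC-HIT; vc=[19,4]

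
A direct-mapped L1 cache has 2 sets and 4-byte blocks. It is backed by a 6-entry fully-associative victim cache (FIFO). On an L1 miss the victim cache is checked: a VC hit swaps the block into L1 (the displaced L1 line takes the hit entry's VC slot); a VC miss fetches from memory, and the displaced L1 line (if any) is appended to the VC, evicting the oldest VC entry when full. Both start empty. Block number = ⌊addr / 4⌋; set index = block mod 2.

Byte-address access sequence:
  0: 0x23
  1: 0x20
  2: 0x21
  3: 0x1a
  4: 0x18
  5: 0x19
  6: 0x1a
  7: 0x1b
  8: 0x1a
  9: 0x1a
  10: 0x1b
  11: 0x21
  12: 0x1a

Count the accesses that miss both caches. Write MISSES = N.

0: 0x23 (blk 8, set 0) → MISS  vc=[]
1: 0x20 (blk 8, set 0) → L1-HIT  vc=[]
2: 0x21 (blk 8, set 0) → L1-HIT  vc=[]
3: 0x1a (blk 6, set 0) → MISS  vc=[8]
4: 0x18 (blk 6, set 0) → L1-HIT  vc=[8]
5: 0x19 (blk 6, set 0) → L1-HIT  vc=[8]
6: 0x1a (blk 6, set 0) → L1-HIT  vc=[8]
7: 0x1b (blk 6, set 0) → L1-HIT  vc=[8]
8: 0x1a (blk 6, set 0) → L1-HIT  vc=[8]
9: 0x1a (blk 6, set 0) → L1-HIT  vc=[8]
10: 0x1b (blk 6, set 0) → L1-HIT  vc=[8]
11: 0x21 (blk 8, set 0) → VC-HIT  vc=[6]
12: 0x1a (blk 6, set 0) → VC-HIT  vc=[8]

MISSES = 2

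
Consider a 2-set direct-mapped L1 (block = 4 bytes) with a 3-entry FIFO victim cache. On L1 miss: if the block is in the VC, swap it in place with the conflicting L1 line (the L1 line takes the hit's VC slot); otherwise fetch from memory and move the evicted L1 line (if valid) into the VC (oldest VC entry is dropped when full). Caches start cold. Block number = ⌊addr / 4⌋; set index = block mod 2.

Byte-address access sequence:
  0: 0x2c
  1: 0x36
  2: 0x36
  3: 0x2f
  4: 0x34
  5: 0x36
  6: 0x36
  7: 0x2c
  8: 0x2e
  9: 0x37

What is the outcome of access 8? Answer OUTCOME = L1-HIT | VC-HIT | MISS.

  [0] addr=0x2c blk=11 s=1: MISS | VC []
  [1] addr=0x36 blk=13 s=1: MISS | VC [11]
  [2] addr=0x36 blk=13 s=1: L1-HIT | VC [11]
  [3] addr=0x2f blk=11 s=1: VC-HIT | VC [13]
  [4] addr=0x34 blk=13 s=1: VC-HIT | VC [11]
  [5] addr=0x36 blk=13 s=1: L1-HIT | VC [11]
  [6] addr=0x36 blk=13 s=1: L1-HIT | VC [11]
  [7] addr=0x2c blk=11 s=1: VC-HIT | VC [13]
  [8] addr=0x2e blk=11 s=1: L1-HIT | VC [13]
  [9] addr=0x37 blk=13 s=1: VC-HIT | VC [11]

OUTCOME = L1-HIT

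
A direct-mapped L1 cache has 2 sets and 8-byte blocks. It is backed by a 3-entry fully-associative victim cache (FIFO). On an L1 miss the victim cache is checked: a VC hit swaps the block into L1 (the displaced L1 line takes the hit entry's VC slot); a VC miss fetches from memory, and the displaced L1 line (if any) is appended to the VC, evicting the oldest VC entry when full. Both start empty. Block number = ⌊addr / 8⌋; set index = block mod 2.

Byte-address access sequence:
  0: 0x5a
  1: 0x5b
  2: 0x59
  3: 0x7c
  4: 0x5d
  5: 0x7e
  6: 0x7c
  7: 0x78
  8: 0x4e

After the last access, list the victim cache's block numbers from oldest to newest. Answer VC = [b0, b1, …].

VC = [11, 15]

#0 0x5a→b11/s1 MISS; vc=[]
#1 0x5b→b11/s1 L1-HIT; vc=[]
#2 0x59→b11/s1 L1-HIT; vc=[]
#3 0x7c→b15/s1 MISS; vc=[11]
#4 0x5d→b11/s1 VC-HIT; vc=[15]
#5 0x7e→b15/s1 VC-HIT; vc=[11]
#6 0x7c→b15/s1 L1-HIT; vc=[11]
#7 0x78→b15/s1 L1-HIT; vc=[11]
#8 0x4e→b9/s1 MISS; vc=[11,15]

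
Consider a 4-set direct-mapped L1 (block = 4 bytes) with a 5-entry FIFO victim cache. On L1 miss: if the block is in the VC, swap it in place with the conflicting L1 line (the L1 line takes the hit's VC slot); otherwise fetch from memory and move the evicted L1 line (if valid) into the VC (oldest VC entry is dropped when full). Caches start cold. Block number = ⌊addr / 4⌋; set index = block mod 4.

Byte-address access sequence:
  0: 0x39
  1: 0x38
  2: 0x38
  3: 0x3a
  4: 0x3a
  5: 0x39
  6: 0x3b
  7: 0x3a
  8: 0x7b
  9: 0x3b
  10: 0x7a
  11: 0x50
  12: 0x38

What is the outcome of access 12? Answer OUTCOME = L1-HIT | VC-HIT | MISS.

OUTCOME = VC-HIT

0: 0x39 (blk 14, set 2) → MISS  vc=[]
1: 0x38 (blk 14, set 2) → L1-HIT  vc=[]
2: 0x38 (blk 14, set 2) → L1-HIT  vc=[]
3: 0x3a (blk 14, set 2) → L1-HIT  vc=[]
4: 0x3a (blk 14, set 2) → L1-HIT  vc=[]
5: 0x39 (blk 14, set 2) → L1-HIT  vc=[]
6: 0x3b (blk 14, set 2) → L1-HIT  vc=[]
7: 0x3a (blk 14, set 2) → L1-HIT  vc=[]
8: 0x7b (blk 30, set 2) → MISS  vc=[14]
9: 0x3b (blk 14, set 2) → VC-HIT  vc=[30]
10: 0x7a (blk 30, set 2) → VC-HIT  vc=[14]
11: 0x50 (blk 20, set 0) → MISS  vc=[14]
12: 0x38 (blk 14, set 2) → VC-HIT  vc=[30]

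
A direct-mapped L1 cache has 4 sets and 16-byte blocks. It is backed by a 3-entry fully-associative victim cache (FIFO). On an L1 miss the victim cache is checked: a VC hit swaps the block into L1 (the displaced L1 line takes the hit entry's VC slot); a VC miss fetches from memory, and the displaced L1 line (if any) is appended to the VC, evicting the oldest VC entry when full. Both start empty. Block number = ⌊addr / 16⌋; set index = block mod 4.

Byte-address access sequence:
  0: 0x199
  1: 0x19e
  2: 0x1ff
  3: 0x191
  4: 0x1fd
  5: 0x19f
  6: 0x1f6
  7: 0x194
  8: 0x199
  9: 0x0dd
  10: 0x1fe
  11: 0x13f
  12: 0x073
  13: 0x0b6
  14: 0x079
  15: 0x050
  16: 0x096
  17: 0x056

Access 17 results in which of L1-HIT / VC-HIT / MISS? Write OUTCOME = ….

OUTCOME = VC-HIT

  [0] addr=0x199 blk=25 s=1: MISS | VC []
  [1] addr=0x19e blk=25 s=1: L1-HIT | VC []
  [2] addr=0x1ff blk=31 s=3: MISS | VC []
  [3] addr=0x191 blk=25 s=1: L1-HIT | VC []
  [4] addr=0x1fd blk=31 s=3: L1-HIT | VC []
  [5] addr=0x19f blk=25 s=1: L1-HIT | VC []
  [6] addr=0x1f6 blk=31 s=3: L1-HIT | VC []
  [7] addr=0x194 blk=25 s=1: L1-HIT | VC []
  [8] addr=0x199 blk=25 s=1: L1-HIT | VC []
  [9] addr=0xdd blk=13 s=1: MISS | VC [25]
  [10] addr=0x1fe blk=31 s=3: L1-HIT | VC [25]
  [11] addr=0x13f blk=19 s=3: MISS | VC [25, 31]
  [12] addr=0x73 blk=7 s=3: MISS | VC [25, 31, 19]
  [13] addr=0xb6 blk=11 s=3: MISS | VC [31, 19, 7]
  [14] addr=0x79 blk=7 s=3: VC-HIT | VC [31, 19, 11]
  [15] addr=0x50 blk=5 s=1: MISS | VC [19, 11, 13]
  [16] addr=0x96 blk=9 s=1: MISS | VC [11, 13, 5]
  [17] addr=0x56 blk=5 s=1: VC-HIT | VC [11, 13, 9]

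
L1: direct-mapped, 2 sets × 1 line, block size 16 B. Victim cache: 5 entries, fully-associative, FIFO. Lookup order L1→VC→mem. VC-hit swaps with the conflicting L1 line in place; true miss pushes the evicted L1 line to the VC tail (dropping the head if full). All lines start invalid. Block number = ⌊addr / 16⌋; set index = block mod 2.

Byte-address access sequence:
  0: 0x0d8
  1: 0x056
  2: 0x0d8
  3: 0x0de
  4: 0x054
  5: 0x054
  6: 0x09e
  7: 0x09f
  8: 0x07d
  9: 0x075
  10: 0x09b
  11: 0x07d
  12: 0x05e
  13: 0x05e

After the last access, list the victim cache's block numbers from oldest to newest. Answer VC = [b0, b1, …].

  [0] addr=0xd8 blk=13 s=1: MISS | VC []
  [1] addr=0x56 blk=5 s=1: MISS | VC [13]
  [2] addr=0xd8 blk=13 s=1: VC-HIT | VC [5]
  [3] addr=0xde blk=13 s=1: L1-HIT | VC [5]
  [4] addr=0x54 blk=5 s=1: VC-HIT | VC [13]
  [5] addr=0x54 blk=5 s=1: L1-HIT | VC [13]
  [6] addr=0x9e blk=9 s=1: MISS | VC [13, 5]
  [7] addr=0x9f blk=9 s=1: L1-HIT | VC [13, 5]
  [8] addr=0x7d blk=7 s=1: MISS | VC [13, 5, 9]
  [9] addr=0x75 blk=7 s=1: L1-HIT | VC [13, 5, 9]
  [10] addr=0x9b blk=9 s=1: VC-HIT | VC [13, 5, 7]
  [11] addr=0x7d blk=7 s=1: VC-HIT | VC [13, 5, 9]
  [12] addr=0x5e blk=5 s=1: VC-HIT | VC [13, 7, 9]
  [13] addr=0x5e blk=5 s=1: L1-HIT | VC [13, 7, 9]

VC = [13, 7, 9]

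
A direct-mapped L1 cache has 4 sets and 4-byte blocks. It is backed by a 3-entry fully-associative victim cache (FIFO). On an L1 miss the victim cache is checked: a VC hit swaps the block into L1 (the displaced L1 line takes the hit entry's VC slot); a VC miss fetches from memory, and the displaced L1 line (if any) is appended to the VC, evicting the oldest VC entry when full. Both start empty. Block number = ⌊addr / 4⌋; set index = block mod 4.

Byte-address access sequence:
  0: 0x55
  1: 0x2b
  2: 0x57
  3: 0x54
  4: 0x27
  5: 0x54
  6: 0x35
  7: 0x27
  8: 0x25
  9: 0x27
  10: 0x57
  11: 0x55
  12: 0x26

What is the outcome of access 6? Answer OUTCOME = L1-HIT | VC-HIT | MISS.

OUTCOME = MISS

  [0] addr=0x55 blk=21 s=1: MISS | VC []
  [1] addr=0x2b blk=10 s=2: MISS | VC []
  [2] addr=0x57 blk=21 s=1: L1-HIT | VC []
  [3] addr=0x54 blk=21 s=1: L1-HIT | VC []
  [4] addr=0x27 blk=9 s=1: MISS | VC [21]
  [5] addr=0x54 blk=21 s=1: VC-HIT | VC [9]
  [6] addr=0x35 blk=13 s=1: MISS | VC [9, 21]
  [7] addr=0x27 blk=9 s=1: VC-HIT | VC [13, 21]
  [8] addr=0x25 blk=9 s=1: L1-HIT | VC [13, 21]
  [9] addr=0x27 blk=9 s=1: L1-HIT | VC [13, 21]
  [10] addr=0x57 blk=21 s=1: VC-HIT | VC [13, 9]
  [11] addr=0x55 blk=21 s=1: L1-HIT | VC [13, 9]
  [12] addr=0x26 blk=9 s=1: VC-HIT | VC [13, 21]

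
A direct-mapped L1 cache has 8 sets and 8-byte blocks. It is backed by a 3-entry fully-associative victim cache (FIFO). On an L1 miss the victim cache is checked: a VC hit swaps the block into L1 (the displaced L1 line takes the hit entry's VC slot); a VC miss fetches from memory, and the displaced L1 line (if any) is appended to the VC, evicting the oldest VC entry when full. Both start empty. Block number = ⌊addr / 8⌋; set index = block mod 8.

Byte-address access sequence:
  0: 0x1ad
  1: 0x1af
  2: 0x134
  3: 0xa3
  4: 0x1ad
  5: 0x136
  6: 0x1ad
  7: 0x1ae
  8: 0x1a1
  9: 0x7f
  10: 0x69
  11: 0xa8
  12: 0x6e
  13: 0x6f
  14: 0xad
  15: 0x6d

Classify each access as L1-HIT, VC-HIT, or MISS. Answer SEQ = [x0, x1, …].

SEQ = [MISS, L1-HIT, MISS, MISS, L1-HIT, L1-HIT, L1-HIT, L1-HIT, MISS, MISS, MISS, MISS, VC-HIT, L1-HIT, VC-HIT, VC-HIT]

  [0] addr=0x1ad blk=53 s=5: MISS | VC []
  [1] addr=0x1af blk=53 s=5: L1-HIT | VC []
  [2] addr=0x134 blk=38 s=6: MISS | VC []
  [3] addr=0xa3 blk=20 s=4: MISS | VC []
  [4] addr=0x1ad blk=53 s=5: L1-HIT | VC []
  [5] addr=0x136 blk=38 s=6: L1-HIT | VC []
  [6] addr=0x1ad blk=53 s=5: L1-HIT | VC []
  [7] addr=0x1ae blk=53 s=5: L1-HIT | VC []
  [8] addr=0x1a1 blk=52 s=4: MISS | VC [20]
  [9] addr=0x7f blk=15 s=7: MISS | VC [20]
  [10] addr=0x69 blk=13 s=5: MISS | VC [20, 53]
  [11] addr=0xa8 blk=21 s=5: MISS | VC [20, 53, 13]
  [12] addr=0x6e blk=13 s=5: VC-HIT | VC [20, 53, 21]
  [13] addr=0x6f blk=13 s=5: L1-HIT | VC [20, 53, 21]
  [14] addr=0xad blk=21 s=5: VC-HIT | VC [20, 53, 13]
  [15] addr=0x6d blk=13 s=5: VC-HIT | VC [20, 53, 21]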